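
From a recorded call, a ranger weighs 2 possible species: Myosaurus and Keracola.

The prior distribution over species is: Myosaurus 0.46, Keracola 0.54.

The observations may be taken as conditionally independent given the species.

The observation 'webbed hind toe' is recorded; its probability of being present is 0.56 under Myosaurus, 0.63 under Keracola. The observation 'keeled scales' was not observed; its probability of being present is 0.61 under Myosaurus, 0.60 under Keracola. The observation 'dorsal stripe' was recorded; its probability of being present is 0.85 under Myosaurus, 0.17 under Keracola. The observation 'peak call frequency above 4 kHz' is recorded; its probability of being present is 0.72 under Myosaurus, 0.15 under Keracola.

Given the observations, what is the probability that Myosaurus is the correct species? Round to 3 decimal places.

Multiply each prior by the joint likelihood of the evidence pattern (using 1 − P(present | H) for each absent observation):
  Myosaurus: 0.46 × 0.56 × (1 − 0.61) × 0.85 × 0.72 = 0.061484
  Keracola: 0.54 × 0.63 × (1 − 0.60) × 0.17 × 0.15 = 0.00347
Normalizing constant Z = 0.061484 + 0.00347 = 0.064954.
P(Myosaurus | evidence) = 0.061484 / 0.064954 ≈ 0.947.

0.947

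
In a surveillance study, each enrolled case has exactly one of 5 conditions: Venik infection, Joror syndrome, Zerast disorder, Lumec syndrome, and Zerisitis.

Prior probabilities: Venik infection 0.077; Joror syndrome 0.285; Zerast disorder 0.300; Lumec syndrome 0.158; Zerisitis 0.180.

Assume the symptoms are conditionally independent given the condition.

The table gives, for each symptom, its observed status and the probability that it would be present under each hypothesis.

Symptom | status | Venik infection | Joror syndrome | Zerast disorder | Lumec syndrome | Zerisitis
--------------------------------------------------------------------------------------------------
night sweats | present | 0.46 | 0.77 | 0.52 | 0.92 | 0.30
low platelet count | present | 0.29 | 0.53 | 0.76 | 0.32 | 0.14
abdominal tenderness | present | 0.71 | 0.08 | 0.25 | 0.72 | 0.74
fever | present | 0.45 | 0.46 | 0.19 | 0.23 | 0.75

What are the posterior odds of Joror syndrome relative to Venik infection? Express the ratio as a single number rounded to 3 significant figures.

The normalizing constant cancels in an odds ratio, so compute prior × likelihood for the two hypotheses only:
  Joror syndrome: 0.285 × 0.77 × 0.53 × 0.08 × 0.46 = 0.0042802
  Venik infection: 0.077 × 0.46 × 0.29 × 0.71 × 0.45 = 0.0032818
Posterior odds = 0.0042802 / 0.0032818 ≈ 1.30.

1.30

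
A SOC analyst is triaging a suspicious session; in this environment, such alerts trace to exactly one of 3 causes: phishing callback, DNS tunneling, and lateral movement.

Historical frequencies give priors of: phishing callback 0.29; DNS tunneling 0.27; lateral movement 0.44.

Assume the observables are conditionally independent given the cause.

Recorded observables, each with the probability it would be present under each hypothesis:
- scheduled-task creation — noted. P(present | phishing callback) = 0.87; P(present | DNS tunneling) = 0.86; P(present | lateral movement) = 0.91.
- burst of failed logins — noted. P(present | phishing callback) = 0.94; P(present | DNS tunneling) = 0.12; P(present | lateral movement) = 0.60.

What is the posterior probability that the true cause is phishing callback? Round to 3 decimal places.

0.469

By Bayes' rule with conditional independence, the unnormalized weight for each hypothesis is prior × ∏ likelihoods:
  phishing callback: 0.29 × 0.87 × 0.94 = 0.23716
  DNS tunneling: 0.27 × 0.86 × 0.12 = 0.027864
  lateral movement: 0.44 × 0.91 × 0.60 = 0.24024
Marginal likelihood of the evidence = 0.50527.
P(phishing callback | evidence) = 0.23716 / 0.50527 ≈ 0.469.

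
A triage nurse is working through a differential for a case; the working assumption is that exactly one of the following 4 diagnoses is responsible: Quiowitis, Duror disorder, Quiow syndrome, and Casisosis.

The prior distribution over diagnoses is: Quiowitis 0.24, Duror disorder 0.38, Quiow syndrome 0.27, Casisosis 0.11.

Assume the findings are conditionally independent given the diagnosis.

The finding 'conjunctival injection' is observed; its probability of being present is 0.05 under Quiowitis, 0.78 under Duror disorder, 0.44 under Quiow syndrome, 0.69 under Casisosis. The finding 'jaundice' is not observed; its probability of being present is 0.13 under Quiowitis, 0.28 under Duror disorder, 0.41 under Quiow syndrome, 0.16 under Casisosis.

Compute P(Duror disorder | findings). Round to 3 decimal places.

By Bayes' rule with conditional independence, the unnormalized weight for each hypothesis is prior × ∏ likelihoods (using 1 − P(present | H) for each absent finding):
  Quiowitis: 0.24 × 0.05 × (1 − 0.13) = 0.01044
  Duror disorder: 0.38 × 0.78 × (1 − 0.28) = 0.21341
  Quiow syndrome: 0.27 × 0.44 × (1 − 0.41) = 0.070092
  Casisosis: 0.11 × 0.69 × (1 − 0.16) = 0.063756
The unnormalized weights sum to 0.3577.
P(Duror disorder | evidence) = 0.21341 / 0.3577 ≈ 0.597.

0.597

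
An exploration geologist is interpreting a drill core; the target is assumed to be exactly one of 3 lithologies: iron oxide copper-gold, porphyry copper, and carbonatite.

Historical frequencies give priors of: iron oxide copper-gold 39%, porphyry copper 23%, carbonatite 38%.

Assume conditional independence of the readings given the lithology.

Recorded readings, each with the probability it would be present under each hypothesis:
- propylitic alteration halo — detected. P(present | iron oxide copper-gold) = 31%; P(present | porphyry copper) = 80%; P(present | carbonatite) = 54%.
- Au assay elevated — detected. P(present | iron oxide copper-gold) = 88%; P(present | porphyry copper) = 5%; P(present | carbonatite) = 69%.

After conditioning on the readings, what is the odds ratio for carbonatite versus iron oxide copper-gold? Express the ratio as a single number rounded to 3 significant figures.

Posterior odds equal prior odds times the likelihood ratio; only the two competing hypotheses matter.
  carbonatite: 0.38 × 0.54 × 0.69 = 0.14159
  iron oxide copper-gold: 0.39 × 0.31 × 0.88 = 0.10639
Posterior odds = 0.14159 / 0.10639 ≈ 1.33.

1.33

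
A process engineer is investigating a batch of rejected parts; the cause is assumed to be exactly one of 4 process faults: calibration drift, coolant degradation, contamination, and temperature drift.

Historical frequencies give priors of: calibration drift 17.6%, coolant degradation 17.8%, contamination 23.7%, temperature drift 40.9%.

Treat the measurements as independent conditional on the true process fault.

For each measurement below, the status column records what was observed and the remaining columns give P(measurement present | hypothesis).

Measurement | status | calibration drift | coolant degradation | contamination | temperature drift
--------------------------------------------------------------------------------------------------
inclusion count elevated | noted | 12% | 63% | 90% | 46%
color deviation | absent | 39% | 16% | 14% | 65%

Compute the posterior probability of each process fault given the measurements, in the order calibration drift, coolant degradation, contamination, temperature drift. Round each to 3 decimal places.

For each hypothesis, the unnormalized posterior weight is prior × product of the measurement likelihoods (using 1 − P(present | H) for each absent measurement):
  calibration drift: 0.176 × 0.12 × (1 − 0.39) = 0.012883
  coolant degradation: 0.178 × 0.63 × (1 − 0.16) = 0.094198
  contamination: 0.237 × 0.90 × (1 − 0.14) = 0.18344
  temperature drift: 0.409 × 0.46 × (1 − 0.65) = 0.065849
The unnormalized weights sum to 0.35637.
P(calibration drift | evidence) = 0.012883 / 0.35637 ≈ 0.036
P(coolant degradation | evidence) = 0.094198 / 0.35637 ≈ 0.264
P(contamination | evidence) = 0.18344 / 0.35637 ≈ 0.515
P(temperature drift | evidence) = 0.065849 / 0.35637 ≈ 0.185

0.036, 0.264, 0.515, 0.185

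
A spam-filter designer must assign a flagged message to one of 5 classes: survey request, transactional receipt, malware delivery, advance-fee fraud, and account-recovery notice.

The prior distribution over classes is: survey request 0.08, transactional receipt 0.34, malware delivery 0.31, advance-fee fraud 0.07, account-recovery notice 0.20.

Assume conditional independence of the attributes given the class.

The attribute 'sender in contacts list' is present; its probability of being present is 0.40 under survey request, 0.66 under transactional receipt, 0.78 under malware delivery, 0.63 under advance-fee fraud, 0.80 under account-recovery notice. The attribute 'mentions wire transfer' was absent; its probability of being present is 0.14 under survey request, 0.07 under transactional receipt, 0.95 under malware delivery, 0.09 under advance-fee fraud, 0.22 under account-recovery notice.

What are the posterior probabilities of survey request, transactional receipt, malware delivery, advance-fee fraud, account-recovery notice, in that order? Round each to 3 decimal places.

0.067, 0.505, 0.029, 0.097, 0.302

Multiply each prior by the joint likelihood of the attribute pattern (using 1 − P(present | H) for each absent attribute):
  survey request: 0.08 × 0.40 × (1 − 0.14) = 0.02752
  transactional receipt: 0.34 × 0.66 × (1 − 0.07) = 0.20869
  malware delivery: 0.31 × 0.78 × (1 − 0.95) = 0.01209
  advance-fee fraud: 0.07 × 0.63 × (1 − 0.09) = 0.040131
  account-recovery notice: 0.20 × 0.80 × (1 − 0.22) = 0.1248
Marginal likelihood of the evidence = 0.41323.
P(survey request | evidence) = 0.02752 / 0.41323 ≈ 0.067
P(transactional receipt | evidence) = 0.20869 / 0.41323 ≈ 0.505
P(malware delivery | evidence) = 0.01209 / 0.41323 ≈ 0.029
P(advance-fee fraud | evidence) = 0.040131 / 0.41323 ≈ 0.097
P(account-recovery notice | evidence) = 0.1248 / 0.41323 ≈ 0.302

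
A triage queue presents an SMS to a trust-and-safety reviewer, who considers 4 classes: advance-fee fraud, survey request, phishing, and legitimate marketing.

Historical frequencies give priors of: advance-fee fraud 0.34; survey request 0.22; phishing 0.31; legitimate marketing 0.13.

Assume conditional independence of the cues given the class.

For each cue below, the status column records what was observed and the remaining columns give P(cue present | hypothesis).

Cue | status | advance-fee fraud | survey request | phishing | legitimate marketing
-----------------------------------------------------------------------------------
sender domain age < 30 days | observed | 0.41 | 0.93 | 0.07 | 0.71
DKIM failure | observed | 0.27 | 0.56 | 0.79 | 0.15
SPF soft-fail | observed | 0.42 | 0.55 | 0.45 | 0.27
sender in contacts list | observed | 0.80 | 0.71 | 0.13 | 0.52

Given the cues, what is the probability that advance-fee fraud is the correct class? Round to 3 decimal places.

For each hypothesis, the unnormalized posterior weight is prior × product of the cue likelihoods:
  advance-fee fraud: 0.34 × 0.41 × 0.27 × 0.42 × 0.80 = 0.012646
  survey request: 0.22 × 0.93 × 0.56 × 0.55 × 0.71 = 0.044742
  phishing: 0.31 × 0.07 × 0.79 × 0.45 × 0.13 = 0.0010029
  legitimate marketing: 0.13 × 0.71 × 0.15 × 0.27 × 0.52 = 0.0019438
Marginal likelihood of the evidence = 0.060335.
P(advance-fee fraud | evidence) = 0.012646 / 0.060335 ≈ 0.210.

0.210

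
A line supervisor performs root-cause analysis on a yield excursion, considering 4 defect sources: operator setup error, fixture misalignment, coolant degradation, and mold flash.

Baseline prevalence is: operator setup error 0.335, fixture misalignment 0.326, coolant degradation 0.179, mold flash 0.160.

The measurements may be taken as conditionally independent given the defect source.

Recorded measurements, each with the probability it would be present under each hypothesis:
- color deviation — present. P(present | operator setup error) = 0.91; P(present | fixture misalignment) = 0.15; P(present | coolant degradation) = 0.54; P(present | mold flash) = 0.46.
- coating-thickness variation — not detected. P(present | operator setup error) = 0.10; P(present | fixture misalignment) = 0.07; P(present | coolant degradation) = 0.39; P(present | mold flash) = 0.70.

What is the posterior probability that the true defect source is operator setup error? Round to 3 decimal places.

0.684

For each hypothesis, the unnormalized posterior weight is prior × product of the measurement likelihoods (using 1 − P(present | H) for each absent measurement):
  operator setup error: 0.335 × 0.91 × (1 − 0.10) = 0.27437
  fixture misalignment: 0.326 × 0.15 × (1 − 0.07) = 0.045477
  coolant degradation: 0.179 × 0.54 × (1 − 0.39) = 0.058963
  mold flash: 0.160 × 0.46 × (1 − 0.70) = 0.02208
The unnormalized weights sum to 0.40088.
P(operator setup error | evidence) = 0.27437 / 0.40088 ≈ 0.684.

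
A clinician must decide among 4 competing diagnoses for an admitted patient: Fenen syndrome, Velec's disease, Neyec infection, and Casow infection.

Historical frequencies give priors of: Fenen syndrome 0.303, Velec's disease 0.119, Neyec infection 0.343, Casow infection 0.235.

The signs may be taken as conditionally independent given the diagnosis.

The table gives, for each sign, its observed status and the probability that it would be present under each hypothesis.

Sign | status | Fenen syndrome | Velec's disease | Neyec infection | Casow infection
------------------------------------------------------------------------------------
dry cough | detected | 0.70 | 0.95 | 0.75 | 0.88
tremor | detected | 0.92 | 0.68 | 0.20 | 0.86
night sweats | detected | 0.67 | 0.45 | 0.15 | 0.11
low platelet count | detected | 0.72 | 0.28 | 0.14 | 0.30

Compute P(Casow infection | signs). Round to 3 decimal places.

0.053

By Bayes' rule with conditional independence, the unnormalized weight for each hypothesis is prior × ∏ likelihoods:
  Fenen syndrome: 0.303 × 0.70 × 0.92 × 0.67 × 0.72 = 0.094132
  Velec's disease: 0.119 × 0.95 × 0.68 × 0.45 × 0.28 = 0.0096861
  Neyec infection: 0.343 × 0.75 × 0.20 × 0.15 × 0.14 = 0.0010805
  Casow infection: 0.235 × 0.88 × 0.86 × 0.11 × 0.30 = 0.005869
Normalizing constant Z = 0.094132 + 0.0096861 + 0.0010805 + 0.005869 = 0.11077.
P(Casow infection | evidence) = 0.005869 / 0.11077 ≈ 0.053.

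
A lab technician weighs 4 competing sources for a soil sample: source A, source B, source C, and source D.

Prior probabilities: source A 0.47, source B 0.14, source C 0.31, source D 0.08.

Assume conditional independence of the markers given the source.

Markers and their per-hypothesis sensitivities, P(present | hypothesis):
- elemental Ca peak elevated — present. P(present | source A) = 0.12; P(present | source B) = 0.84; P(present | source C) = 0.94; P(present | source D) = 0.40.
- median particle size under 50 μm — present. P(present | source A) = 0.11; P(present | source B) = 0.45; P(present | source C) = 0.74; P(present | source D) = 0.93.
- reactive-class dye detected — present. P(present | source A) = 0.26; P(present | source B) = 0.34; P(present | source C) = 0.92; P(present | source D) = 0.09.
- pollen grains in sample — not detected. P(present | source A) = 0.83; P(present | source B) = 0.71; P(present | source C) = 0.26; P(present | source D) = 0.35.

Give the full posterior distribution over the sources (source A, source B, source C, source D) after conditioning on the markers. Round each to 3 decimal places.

For each hypothesis, the unnormalized posterior weight is prior × product of the marker likelihoods (using 1 − P(present | H) for each absent marker):
  source A: 0.47 × 0.12 × 0.11 × 0.26 × (1 − 0.83) = 0.00027422
  source B: 0.14 × 0.84 × 0.45 × 0.34 × (1 − 0.71) = 0.0052179
  source C: 0.31 × 0.94 × 0.74 × 0.92 × (1 − 0.26) = 0.1468
  source D: 0.08 × 0.40 × 0.93 × 0.09 × (1 − 0.35) = 0.001741
Marginal likelihood of the evidence = 0.15404.
P(source A | evidence) = 0.00027422 / 0.15404 ≈ 0.002
P(source B | evidence) = 0.0052179 / 0.15404 ≈ 0.034
P(source C | evidence) = 0.1468 / 0.15404 ≈ 0.953
P(source D | evidence) = 0.001741 / 0.15404 ≈ 0.011

0.002, 0.034, 0.953, 0.011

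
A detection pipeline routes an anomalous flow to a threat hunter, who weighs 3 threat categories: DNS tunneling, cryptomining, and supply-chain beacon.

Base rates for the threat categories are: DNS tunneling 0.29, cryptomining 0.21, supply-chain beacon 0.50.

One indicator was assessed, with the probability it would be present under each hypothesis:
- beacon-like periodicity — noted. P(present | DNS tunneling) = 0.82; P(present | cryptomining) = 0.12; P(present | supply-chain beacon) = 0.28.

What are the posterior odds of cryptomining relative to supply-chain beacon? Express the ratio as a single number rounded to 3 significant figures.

0.180

Posterior odds equal prior odds times the likelihood ratio; only the two competing hypotheses matter.
  cryptomining: 0.21 × 0.12 = 0.0252
  supply-chain beacon: 0.50 × 0.28 = 0.14
Odds(cryptomining : supply-chain beacon) = 0.0252 / 0.14 ≈ 0.180.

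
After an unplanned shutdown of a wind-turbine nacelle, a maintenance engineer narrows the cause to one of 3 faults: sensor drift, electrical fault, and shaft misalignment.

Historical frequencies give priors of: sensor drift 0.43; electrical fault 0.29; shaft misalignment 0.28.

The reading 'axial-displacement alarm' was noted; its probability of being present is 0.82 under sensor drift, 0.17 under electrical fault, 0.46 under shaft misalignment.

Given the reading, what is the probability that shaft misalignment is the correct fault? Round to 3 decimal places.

By Bayes' rule, the unnormalized weight for each hypothesis is prior × likelihood:
  sensor drift: 0.43 × 0.82 = 0.3526
  electrical fault: 0.29 × 0.17 = 0.0493
  shaft misalignment: 0.28 × 0.46 = 0.1288
Marginal likelihood of the evidence = 0.5307.
P(shaft misalignment | evidence) = 0.1288 / 0.5307 ≈ 0.243.

0.243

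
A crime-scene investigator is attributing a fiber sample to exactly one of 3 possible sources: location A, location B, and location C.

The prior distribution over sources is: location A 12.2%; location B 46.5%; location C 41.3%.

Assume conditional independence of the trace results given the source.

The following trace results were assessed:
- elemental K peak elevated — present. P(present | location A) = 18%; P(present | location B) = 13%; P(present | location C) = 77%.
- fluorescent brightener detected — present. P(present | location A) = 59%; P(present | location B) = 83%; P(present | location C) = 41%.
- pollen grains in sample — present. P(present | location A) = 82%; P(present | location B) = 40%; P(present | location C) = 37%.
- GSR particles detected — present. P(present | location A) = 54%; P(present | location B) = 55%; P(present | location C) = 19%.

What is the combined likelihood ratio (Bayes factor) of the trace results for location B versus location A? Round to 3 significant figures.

The Bayes factor is the ratio of the joint likelihoods of the trace result pattern under the two hypotheses.
  location B: 0.13 × 0.83 × 0.40 × 0.55 = 0.023738
  location A: 0.18 × 0.59 × 0.82 × 0.54 = 0.047025
Bayes factor = 0.023738 / 0.047025 ≈ 0.505

0.505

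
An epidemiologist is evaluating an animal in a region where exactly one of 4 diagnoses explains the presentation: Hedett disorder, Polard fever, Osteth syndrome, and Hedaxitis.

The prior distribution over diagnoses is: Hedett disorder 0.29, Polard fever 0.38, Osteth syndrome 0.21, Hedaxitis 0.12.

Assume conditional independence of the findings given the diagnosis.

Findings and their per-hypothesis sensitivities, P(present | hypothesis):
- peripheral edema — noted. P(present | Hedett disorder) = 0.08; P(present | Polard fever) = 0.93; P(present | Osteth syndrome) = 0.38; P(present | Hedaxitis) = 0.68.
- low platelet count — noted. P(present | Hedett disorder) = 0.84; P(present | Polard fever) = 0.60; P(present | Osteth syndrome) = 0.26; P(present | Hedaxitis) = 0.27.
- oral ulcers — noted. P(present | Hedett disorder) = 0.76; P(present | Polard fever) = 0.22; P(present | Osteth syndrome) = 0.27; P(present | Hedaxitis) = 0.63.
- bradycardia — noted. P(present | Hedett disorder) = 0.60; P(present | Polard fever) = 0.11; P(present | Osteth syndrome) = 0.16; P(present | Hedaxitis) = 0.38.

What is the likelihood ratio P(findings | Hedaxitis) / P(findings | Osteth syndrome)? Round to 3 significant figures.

10.3

Joint likelihood of the evidence pattern under each hypothesis:
  Hedaxitis: 0.68 × 0.27 × 0.63 × 0.38 = 0.043954
  Osteth syndrome: 0.38 × 0.26 × 0.27 × 0.16 = 0.0042682
Bayes factor = 0.043954 / 0.0042682 ≈ 10.3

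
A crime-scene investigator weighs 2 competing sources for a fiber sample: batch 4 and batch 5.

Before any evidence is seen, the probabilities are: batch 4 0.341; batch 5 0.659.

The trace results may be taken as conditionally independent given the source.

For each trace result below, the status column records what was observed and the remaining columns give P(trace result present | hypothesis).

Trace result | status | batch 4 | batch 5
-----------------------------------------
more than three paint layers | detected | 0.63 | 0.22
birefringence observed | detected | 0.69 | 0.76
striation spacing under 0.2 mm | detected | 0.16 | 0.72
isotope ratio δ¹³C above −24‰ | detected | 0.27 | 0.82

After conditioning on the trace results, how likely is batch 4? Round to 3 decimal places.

By Bayes' rule with conditional independence, the unnormalized weight for each hypothesis is prior × ∏ likelihoods:
  batch 4: 0.341 × 0.63 × 0.69 × 0.16 × 0.27 = 0.0064037
  batch 5: 0.659 × 0.22 × 0.76 × 0.72 × 0.82 = 0.065053
Marginal likelihood of the evidence = 0.071457.
P(batch 4 | evidence) = 0.0064037 / 0.071457 ≈ 0.090.

0.090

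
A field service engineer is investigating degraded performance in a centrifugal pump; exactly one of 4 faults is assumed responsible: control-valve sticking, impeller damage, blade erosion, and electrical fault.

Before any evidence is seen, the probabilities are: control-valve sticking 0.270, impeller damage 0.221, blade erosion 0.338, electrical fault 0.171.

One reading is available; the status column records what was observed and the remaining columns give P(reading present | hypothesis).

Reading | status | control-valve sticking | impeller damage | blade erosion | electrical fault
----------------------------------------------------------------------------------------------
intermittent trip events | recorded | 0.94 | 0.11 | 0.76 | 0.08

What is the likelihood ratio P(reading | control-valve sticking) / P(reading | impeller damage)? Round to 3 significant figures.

Likelihood of this reading under each hypothesis:
  control-valve sticking: 0.94
  impeller damage: 0.11
Bayes factor = 0.94 / 0.11 ≈ 8.55

8.55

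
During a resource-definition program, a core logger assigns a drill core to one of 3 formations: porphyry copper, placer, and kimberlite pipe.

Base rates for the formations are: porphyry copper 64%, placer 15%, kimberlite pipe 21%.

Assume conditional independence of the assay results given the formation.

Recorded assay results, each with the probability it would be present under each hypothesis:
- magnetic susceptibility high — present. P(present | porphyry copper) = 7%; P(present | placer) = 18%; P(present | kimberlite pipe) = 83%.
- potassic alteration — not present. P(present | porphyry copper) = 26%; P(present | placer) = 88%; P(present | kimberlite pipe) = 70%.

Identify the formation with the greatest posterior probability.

kimberlite pipe

By Bayes' rule with conditional independence, the unnormalized weight for each hypothesis is prior × ∏ likelihoods (using 1 − P(present | H) for each absent assay result):
  porphyry copper: 0.64 × 0.07 × (1 − 0.26) = 0.033152
  placer: 0.15 × 0.18 × (1 − 0.88) = 0.00324
  kimberlite pipe: 0.21 × 0.83 × (1 − 0.70) = 0.05229
The unnormalized weights sum to 0.088682.
P(porphyry copper | evidence) ≈ 0.033152 / 0.088682 ≈ 0.374
P(placer | evidence) ≈ 0.00324 / 0.088682 ≈ 0.037
P(kimberlite pipe | evidence) ≈ 0.05229 / 0.088682 ≈ 0.590
The largest is 0.590, so kimberlite pipe is most probable.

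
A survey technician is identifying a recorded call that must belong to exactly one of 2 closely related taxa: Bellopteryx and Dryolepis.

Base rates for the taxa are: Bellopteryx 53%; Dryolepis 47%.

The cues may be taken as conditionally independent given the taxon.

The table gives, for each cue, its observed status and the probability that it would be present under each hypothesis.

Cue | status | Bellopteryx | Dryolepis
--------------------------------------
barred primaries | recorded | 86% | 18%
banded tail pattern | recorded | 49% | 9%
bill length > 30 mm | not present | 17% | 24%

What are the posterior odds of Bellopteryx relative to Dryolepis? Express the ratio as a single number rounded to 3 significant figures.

32.0

The normalizing constant cancels in an odds ratio, so compute prior × likelihood for the two hypotheses only (using 1 − P(present | H) for each absent cue):
  Bellopteryx: 0.53 × 0.86 × 0.49 × (1 − 0.17) = 0.18537
  Dryolepis: 0.47 × 0.18 × 0.09 × (1 − 0.24) = 0.0057866
Posterior odds = 0.18537 / 0.0057866 ≈ 32.0.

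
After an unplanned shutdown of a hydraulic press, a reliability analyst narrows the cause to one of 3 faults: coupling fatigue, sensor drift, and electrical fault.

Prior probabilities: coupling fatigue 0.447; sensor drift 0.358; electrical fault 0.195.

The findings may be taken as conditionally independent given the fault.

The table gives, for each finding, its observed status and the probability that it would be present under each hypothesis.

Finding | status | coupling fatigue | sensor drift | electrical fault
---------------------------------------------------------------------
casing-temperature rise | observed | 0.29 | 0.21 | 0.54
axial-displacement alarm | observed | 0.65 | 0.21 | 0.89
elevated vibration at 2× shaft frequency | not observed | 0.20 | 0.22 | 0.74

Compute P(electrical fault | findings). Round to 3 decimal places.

0.234

For each hypothesis, the unnormalized posterior weight is prior × product of the finding likelihoods (using 1 − P(present | H) for each absent finding):
  coupling fatigue: 0.447 × 0.29 × 0.65 × (1 − 0.20) = 0.067408
  sensor drift: 0.358 × 0.21 × 0.21 × (1 − 0.22) = 0.012314
  electrical fault: 0.195 × 0.54 × 0.89 × (1 − 0.74) = 0.024366
Normalizing constant Z = 0.067408 + 0.012314 + 0.024366 = 0.10409.
P(electrical fault | evidence) = 0.024366 / 0.10409 ≈ 0.234.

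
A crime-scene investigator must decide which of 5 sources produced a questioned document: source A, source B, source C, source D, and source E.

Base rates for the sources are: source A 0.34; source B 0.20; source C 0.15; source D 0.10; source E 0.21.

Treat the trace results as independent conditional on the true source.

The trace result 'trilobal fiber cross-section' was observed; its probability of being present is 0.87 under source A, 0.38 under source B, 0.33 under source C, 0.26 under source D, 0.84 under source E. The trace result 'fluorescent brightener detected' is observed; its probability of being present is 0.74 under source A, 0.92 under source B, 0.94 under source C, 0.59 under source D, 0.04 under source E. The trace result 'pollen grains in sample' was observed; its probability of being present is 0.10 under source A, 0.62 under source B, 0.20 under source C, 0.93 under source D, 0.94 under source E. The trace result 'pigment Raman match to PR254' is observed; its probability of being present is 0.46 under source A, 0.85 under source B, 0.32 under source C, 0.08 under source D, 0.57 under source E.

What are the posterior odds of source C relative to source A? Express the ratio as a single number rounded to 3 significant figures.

Posterior odds equal prior odds times the likelihood ratio; only the two competing hypotheses matter.
  source C: 0.15 × 0.33 × 0.94 × 0.20 × 0.32 = 0.0029779
  source A: 0.34 × 0.87 × 0.74 × 0.10 × 0.46 = 0.010069
Odds(source C : source A) = 0.0029779 / 0.010069 ≈ 0.296.

0.296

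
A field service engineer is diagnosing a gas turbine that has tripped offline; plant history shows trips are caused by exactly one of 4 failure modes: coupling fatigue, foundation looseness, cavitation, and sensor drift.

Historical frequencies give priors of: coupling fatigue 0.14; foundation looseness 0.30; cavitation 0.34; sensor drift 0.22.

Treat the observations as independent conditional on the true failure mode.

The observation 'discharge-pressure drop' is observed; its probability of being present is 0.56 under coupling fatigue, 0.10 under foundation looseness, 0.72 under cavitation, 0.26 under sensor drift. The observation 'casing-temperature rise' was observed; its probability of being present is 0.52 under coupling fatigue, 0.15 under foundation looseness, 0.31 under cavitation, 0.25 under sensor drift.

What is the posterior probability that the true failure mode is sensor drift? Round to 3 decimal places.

0.106

By Bayes' rule with conditional independence, the unnormalized weight for each hypothesis is prior × ∏ likelihoods:
  coupling fatigue: 0.14 × 0.56 × 0.52 = 0.040768
  foundation looseness: 0.30 × 0.10 × 0.15 = 0.0045
  cavitation: 0.34 × 0.72 × 0.31 = 0.075888
  sensor drift: 0.22 × 0.26 × 0.25 = 0.0143
Marginal likelihood of the evidence = 0.13546.
P(sensor drift | evidence) = 0.0143 / 0.13546 ≈ 0.106.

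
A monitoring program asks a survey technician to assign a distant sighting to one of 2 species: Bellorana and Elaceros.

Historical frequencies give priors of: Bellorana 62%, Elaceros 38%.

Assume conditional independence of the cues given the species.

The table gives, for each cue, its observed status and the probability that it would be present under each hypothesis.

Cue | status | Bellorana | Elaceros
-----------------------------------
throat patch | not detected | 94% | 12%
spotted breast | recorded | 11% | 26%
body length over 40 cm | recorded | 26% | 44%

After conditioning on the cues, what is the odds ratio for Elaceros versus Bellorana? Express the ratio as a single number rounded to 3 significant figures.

The normalizing constant cancels in an odds ratio, so compute prior × likelihood for the two hypotheses only (using 1 − P(present | H) for each absent cue):
  Elaceros: 0.38 × (1 − 0.12) × 0.26 × 0.44 = 0.038255
  Bellorana: 0.62 × (1 − 0.94) × 0.11 × 0.26 = 0.0010639
Odds(Elaceros : Bellorana) = 0.038255 / 0.0010639 ≈ 36.0.

36.0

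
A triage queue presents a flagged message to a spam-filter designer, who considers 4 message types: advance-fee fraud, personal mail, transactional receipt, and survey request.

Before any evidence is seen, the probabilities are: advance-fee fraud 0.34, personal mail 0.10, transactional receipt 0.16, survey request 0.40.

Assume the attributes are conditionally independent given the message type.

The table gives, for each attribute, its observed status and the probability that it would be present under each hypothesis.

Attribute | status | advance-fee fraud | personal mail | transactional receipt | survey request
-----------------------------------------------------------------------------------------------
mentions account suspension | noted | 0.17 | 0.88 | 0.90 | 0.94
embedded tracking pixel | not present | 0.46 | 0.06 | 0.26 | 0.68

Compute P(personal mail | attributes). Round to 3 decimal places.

0.243

By Bayes' rule with conditional independence, the unnormalized weight for each hypothesis is prior × ∏ likelihoods (using 1 − P(present | H) for each absent attribute):
  advance-fee fraud: 0.34 × 0.17 × (1 − 0.46) = 0.031212
  personal mail: 0.10 × 0.88 × (1 − 0.06) = 0.08272
  transactional receipt: 0.16 × 0.90 × (1 − 0.26) = 0.10656
  survey request: 0.40 × 0.94 × (1 − 0.68) = 0.12032
The unnormalized weights sum to 0.34081.
P(personal mail | evidence) = 0.08272 / 0.34081 ≈ 0.243.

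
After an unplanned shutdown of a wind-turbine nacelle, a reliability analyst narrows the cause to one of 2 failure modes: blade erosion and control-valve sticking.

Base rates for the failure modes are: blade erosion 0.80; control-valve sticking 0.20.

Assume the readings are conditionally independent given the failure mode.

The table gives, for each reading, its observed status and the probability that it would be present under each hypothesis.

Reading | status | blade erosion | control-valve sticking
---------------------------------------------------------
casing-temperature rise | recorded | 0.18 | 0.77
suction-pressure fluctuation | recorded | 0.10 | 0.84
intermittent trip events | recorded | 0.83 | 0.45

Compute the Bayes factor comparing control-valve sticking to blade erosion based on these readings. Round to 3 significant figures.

19.5

Joint likelihood of the reading pattern under each hypothesis:
  control-valve sticking: 0.77 × 0.84 × 0.45 = 0.29106
  blade erosion: 0.18 × 0.10 × 0.83 = 0.01494
Bayes factor = 0.29106 / 0.01494 ≈ 19.5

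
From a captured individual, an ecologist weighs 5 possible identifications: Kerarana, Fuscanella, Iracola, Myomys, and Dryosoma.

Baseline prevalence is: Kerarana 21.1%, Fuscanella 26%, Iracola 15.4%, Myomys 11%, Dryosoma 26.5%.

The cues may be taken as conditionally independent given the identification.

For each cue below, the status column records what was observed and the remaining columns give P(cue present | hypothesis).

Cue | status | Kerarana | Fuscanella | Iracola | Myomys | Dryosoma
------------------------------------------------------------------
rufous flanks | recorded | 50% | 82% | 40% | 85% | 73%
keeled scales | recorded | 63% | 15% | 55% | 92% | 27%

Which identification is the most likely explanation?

Myomys

For each hypothesis, the unnormalized posterior weight is prior × product of the cue likelihoods:
  Kerarana: 0.211 × 0.50 × 0.63 = 0.066465
  Fuscanella: 0.260 × 0.82 × 0.15 = 0.03198
  Iracola: 0.154 × 0.40 × 0.55 = 0.03388
  Myomys: 0.110 × 0.85 × 0.92 = 0.08602
  Dryosoma: 0.265 × 0.73 × 0.27 = 0.052232
Normalizing constant Z = 0.066465 + 0.03198 + 0.03388 + 0.08602 + 0.052232 = 0.27058.
P(Kerarana | evidence) ≈ 0.066465 / 0.27058 ≈ 0.246
P(Fuscanella | evidence) ≈ 0.03198 / 0.27058 ≈ 0.118
P(Iracola | evidence) ≈ 0.03388 / 0.27058 ≈ 0.125
P(Myomys | evidence) ≈ 0.08602 / 0.27058 ≈ 0.318
P(Dryosoma | evidence) ≈ 0.052232 / 0.27058 ≈ 0.193
The largest is 0.318, so Myomys is most probable.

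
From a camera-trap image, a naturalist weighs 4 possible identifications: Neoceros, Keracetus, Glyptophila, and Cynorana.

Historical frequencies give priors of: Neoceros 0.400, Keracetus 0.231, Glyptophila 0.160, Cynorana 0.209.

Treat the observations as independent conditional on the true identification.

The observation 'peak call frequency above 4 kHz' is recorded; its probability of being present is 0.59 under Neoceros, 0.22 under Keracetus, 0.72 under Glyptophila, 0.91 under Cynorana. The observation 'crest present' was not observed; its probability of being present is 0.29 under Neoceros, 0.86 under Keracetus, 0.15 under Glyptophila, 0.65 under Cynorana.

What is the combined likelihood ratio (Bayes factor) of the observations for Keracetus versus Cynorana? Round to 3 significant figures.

Take the product of per-observation likelihoods under each hypothesis (using 1 − P(present | H) for each absent observation), then divide.
  Keracetus: 0.22 × (1 − 0.86) = 0.0308
  Cynorana: 0.91 × (1 − 0.65) = 0.3185
Bayes factor = 0.0308 / 0.3185 ≈ 0.0967

0.0967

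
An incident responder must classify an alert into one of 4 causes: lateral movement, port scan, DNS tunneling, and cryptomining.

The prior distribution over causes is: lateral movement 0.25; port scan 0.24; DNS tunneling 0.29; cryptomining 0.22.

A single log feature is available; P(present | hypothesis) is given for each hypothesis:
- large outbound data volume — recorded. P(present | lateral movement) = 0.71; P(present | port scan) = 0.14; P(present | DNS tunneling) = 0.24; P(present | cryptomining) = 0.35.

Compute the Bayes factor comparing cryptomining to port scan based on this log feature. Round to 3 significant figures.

Likelihood of this log feature under each hypothesis:
  cryptomining: 0.35
  port scan: 0.14
Bayes factor = 0.35 / 0.14 ≈ 2.50

2.50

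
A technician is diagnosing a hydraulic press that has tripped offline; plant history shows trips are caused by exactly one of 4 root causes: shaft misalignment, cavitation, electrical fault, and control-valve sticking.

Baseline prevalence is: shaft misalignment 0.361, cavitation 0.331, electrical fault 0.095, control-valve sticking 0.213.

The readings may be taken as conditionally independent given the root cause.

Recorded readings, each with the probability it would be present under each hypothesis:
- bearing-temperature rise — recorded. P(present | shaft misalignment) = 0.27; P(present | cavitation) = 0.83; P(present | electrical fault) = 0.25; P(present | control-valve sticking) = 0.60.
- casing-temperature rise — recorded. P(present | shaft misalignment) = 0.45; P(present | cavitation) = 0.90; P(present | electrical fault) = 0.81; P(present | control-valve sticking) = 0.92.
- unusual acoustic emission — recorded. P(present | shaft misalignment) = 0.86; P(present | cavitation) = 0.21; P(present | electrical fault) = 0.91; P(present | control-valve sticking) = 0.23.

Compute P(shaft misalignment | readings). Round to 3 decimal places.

0.281

By Bayes' rule with conditional independence, the unnormalized weight for each hypothesis is prior × ∏ likelihoods:
  shaft misalignment: 0.361 × 0.27 × 0.45 × 0.86 = 0.037721
  cavitation: 0.331 × 0.83 × 0.90 × 0.21 = 0.051924
  electrical fault: 0.095 × 0.25 × 0.81 × 0.91 = 0.017506
  control-valve sticking: 0.213 × 0.60 × 0.92 × 0.23 = 0.027042
Marginal likelihood of the evidence = 0.13419.
P(shaft misalignment | evidence) = 0.037721 / 0.13419 ≈ 0.281.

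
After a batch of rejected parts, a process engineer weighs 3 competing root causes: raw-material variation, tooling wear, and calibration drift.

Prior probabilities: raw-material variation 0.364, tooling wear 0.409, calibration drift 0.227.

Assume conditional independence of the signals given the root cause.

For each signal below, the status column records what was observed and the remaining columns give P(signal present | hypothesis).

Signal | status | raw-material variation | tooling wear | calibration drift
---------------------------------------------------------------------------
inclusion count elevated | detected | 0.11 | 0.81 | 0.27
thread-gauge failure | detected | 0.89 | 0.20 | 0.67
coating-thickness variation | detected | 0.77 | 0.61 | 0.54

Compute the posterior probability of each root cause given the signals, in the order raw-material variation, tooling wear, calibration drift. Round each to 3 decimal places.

0.305, 0.449, 0.246

Multiply each prior by the joint likelihood of the signal pattern:
  raw-material variation: 0.364 × 0.11 × 0.89 × 0.77 = 0.027439
  tooling wear: 0.409 × 0.81 × 0.20 × 0.61 = 0.040417
  calibration drift: 0.227 × 0.27 × 0.67 × 0.54 = 0.022175
Normalizing constant Z = 0.027439 + 0.040417 + 0.022175 = 0.090032.
P(raw-material variation | evidence) = 0.027439 / 0.090032 ≈ 0.305
P(tooling wear | evidence) = 0.040417 / 0.090032 ≈ 0.449
P(calibration drift | evidence) = 0.022175 / 0.090032 ≈ 0.246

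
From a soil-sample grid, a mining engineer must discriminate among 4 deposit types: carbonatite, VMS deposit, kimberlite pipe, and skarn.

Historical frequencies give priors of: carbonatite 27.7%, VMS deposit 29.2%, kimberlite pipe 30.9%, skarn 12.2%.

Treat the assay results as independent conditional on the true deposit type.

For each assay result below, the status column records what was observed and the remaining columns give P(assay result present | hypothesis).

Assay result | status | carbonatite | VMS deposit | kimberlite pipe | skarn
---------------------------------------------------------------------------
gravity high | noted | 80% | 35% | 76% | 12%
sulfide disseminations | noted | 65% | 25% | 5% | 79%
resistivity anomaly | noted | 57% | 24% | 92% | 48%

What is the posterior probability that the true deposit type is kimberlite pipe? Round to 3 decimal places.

0.103

By Bayes' rule with conditional independence, the unnormalized weight for each hypothesis is prior × ∏ likelihoods:
  carbonatite: 0.277 × 0.80 × 0.65 × 0.57 = 0.082103
  VMS deposit: 0.292 × 0.35 × 0.25 × 0.24 = 0.006132
  kimberlite pipe: 0.309 × 0.76 × 0.05 × 0.92 = 0.010803
  skarn: 0.122 × 0.12 × 0.79 × 0.48 = 0.0055515
The unnormalized weights sum to 0.10459.
P(kimberlite pipe | evidence) = 0.010803 / 0.10459 ≈ 0.103.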